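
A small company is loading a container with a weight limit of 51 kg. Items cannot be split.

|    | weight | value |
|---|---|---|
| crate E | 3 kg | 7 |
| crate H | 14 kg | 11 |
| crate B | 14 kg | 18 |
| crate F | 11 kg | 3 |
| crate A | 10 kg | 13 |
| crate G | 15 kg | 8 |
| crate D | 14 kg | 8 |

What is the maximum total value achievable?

49

This is an integer program with binary decision variables.
Take crate E, crate H, crate B, and crate A: weight 3 + 14 + 14 + 10 = 41 ≤ 51, value 7 + 11 + 18 + 13 = 49.
No other feasible combination does better.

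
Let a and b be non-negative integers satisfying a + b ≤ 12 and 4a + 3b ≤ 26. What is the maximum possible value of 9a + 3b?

(a,b)=(6,0) is feasible, giving 54.
(a,b)=(5,1) is feasible, giving 48.
Maximum is 54 at (a,b)=(6,0).

54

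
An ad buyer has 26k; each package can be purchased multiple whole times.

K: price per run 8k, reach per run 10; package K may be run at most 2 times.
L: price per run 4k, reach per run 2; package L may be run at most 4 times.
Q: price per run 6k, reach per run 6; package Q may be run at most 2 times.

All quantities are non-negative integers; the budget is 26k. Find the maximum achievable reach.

28

2×K and 1×Q: price 22 ≤ 26, reach 2·10 + 1·6 = 26.
2×K, 1×L, and 1×Q: price 26 ≤ 26, reach 2·10 + 1·2 + 1·6 = 28.
Best is 28.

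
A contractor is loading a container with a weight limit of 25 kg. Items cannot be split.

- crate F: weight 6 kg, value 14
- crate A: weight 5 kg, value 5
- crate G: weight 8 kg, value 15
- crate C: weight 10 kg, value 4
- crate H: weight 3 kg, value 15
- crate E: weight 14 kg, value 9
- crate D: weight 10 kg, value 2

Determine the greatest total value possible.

49

Allowing fractional choices, the relaxed optimum would be about 50.9, but items are indivisible.
crate F + crate G + crate H: weight 6 + 8 + 3 = 17 ≤ 25, value 14 + 15 + 15 = 44.
crate F + crate A + crate G + crate H: weight 6 + 5 + 8 + 3 = 22 ≤ 25, value 14 + 5 + 15 + 15 = 49.
crate G + crate H + crate E: weight 8 + 3 + 14 = 25 ≤ 25, value 15 + 15 + 9 = 39.
Best is crate F, crate A, crate G, and crate H with total value 49.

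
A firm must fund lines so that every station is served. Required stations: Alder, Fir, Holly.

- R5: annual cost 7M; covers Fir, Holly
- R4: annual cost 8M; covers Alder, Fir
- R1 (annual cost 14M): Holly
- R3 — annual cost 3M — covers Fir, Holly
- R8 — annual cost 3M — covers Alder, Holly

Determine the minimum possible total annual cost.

Choose R3 and R8: together they cover Alder, Fir, Holly — every station.
Total annual cost: 3 + 3 = 6.
No cover costs less than 6.

6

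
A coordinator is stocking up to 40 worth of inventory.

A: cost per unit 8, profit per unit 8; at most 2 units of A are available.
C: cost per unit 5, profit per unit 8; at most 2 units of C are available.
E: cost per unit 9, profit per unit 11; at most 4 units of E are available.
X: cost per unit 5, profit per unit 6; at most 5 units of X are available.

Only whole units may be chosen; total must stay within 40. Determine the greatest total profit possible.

Take 2×C, 1×E, and 4×X: cost 39 ≤ 40, profit 2·8 + 1·11 + 4·6 = 51.
C has the best ratio (8/5) and is taken to its limit of 2; remaining capacity is filled optimally with the others.

51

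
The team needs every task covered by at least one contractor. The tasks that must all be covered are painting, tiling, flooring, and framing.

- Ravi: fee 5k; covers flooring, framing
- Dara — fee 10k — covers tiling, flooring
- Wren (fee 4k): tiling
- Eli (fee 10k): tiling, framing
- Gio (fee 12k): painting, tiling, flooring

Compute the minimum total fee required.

17

The greedy cost-per-new-task heuristic would pick Ravi, Wren, and Gio for 21, but a cheaper cover exists.
Choose Ravi and Gio: together they cover painting, tiling, flooring, framing — every task.
Total fee: 5 + 12 = 17.
No cover costs less than 17.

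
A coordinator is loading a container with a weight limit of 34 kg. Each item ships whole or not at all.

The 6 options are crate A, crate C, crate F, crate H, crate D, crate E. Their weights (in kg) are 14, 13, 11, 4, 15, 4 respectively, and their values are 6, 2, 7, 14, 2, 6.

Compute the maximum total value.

33

Allowing fractional choices, the relaxed optimum would be about 33.2, but items are indivisible.
crate C + crate F + crate H + crate E: weight 13 + 11 + 4 + 4 = 32 ≤ 34, value 2 + 7 + 14 + 6 = 29.
crate A + crate F + crate H + crate E: weight 14 + 11 + 4 + 4 = 33 ≤ 34, value 6 + 7 + 14 + 6 = 33.
crate F + crate H + crate D + crate E: weight 11 + 4 + 15 + 4 = 34 ≤ 34, value 7 + 14 + 2 + 6 = 29.
Best is crate A, crate F, crate H, and crate E with total value 33.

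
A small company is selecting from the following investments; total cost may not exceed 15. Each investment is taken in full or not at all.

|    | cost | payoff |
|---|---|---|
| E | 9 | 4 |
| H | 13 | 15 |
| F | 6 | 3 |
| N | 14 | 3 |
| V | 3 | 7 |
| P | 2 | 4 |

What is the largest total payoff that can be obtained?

19

H + P: cost 13 + 2 = 15 ≤ 15, payoff 15 + 4 = 19.
H: cost 13 ≤ 15, payoff 15.
Best is H and P with total payoff 19.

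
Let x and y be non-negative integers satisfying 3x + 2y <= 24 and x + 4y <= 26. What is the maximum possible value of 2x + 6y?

40

Relaxing integrality, the LP optimum is 41.20 at (x,y) = (4.4, 5.4), which is not an integer point.
(x,y)=(2,6): 3·2+2·6=18≤24, 1·2+4·6=26≤26, objective 40.
(x,y)=(4,5): 3·4+2·5=22≤24, 1·4+4·5=24≤26, objective 38.
(x,y)=(1,6): 3·1+2·6=15≤24, 1·1+4·6=25≤26, objective 38.
(x,y)=(3,5): 3·3+2·5=19≤24, 1·3+4·5=23≤26, objective 36.
Maximum is 40 at (x,y)=(2,6).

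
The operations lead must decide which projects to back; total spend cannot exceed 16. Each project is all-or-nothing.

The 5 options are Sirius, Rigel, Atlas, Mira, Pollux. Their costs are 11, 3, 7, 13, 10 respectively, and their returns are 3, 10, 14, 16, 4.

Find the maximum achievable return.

26

This is a 0-1 knapsack instance.
Take Rigel and Mira: cost 3 + 13 = 16 ≤ 16, return 10 + 16 = 26.
No other feasible combination does better.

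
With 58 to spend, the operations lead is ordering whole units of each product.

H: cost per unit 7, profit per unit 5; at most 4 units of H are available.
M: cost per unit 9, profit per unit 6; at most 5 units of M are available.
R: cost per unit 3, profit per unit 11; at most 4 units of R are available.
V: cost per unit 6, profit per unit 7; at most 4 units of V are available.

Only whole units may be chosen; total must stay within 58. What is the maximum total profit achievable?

87

R has the best ratio (11/3); taking only R gives at most 4×11 = 44 (stopped by the supply cap of 4).
Mixing does better — 3×H, 4×R, and 4×V: cost 57 ≤ 58, profit 3·5 + 4·11 + 4·7 = 87.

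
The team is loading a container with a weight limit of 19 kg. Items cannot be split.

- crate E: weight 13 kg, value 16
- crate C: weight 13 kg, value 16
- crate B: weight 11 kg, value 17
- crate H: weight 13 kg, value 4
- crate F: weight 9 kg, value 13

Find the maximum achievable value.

17

This is an integer program with binary decision variables.
Take crate B: weight 11 ≤ 19, value 17.
No other feasible combination does better.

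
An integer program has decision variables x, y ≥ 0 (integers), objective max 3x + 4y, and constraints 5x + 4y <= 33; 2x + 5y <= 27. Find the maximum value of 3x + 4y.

(x,y)=(3,4): 5·3+4·4=31≤33, 2·3+5·4=26≤27, objective 25.
(x,y)=(4,3): 5·4+4·3=32≤33, 2·4+5·3=23≤27, objective 24.
(x,y)=(2,4): 5·2+4·4=26≤33, 2·2+5·4=24≤27, objective 22.
(x,y)=(3,3): 5·3+4·3=27≤33, 2·3+5·3=21≤27, objective 21.
Maximum is 25 at (x,y)=(3,4).

25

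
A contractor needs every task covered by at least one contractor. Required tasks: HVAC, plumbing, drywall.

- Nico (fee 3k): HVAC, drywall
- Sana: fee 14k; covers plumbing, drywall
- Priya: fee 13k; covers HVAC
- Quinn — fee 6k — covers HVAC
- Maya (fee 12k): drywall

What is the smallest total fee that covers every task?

17

Choose Nico and Sana: together they cover HVAC, plumbing, drywall — every task.
Total fee: 3 + 14 = 17.
No cover costs less than 17.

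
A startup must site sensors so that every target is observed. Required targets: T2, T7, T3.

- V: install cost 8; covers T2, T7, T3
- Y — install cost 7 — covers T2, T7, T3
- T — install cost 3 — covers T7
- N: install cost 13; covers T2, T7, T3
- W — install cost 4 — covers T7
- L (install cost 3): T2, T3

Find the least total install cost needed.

6

Choose T and L: together they cover T2, T7, T3 — every target.
Total install cost: 3 + 3 = 6.
No cover costs less than 6.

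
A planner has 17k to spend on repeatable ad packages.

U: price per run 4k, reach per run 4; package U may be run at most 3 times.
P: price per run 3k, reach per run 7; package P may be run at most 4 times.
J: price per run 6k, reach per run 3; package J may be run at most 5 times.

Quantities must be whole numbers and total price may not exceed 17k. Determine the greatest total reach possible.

32

2×U and 3×P: price 17 ≤ 17, reach 2·4 + 3·7 = 29.
1×U and 4×P: price 16 ≤ 17, reach 1·4 + 4·7 = 32.
Best is 32.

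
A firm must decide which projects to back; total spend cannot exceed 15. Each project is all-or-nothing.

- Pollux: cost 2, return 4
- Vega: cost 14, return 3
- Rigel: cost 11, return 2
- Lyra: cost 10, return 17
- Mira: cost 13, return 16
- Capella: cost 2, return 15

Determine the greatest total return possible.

36

Treat it as a binary knapsack problem.
Mira + Capella: cost 13 + 2 = 15 ≤ 15, return 16 + 15 = 31.
Lyra + Capella: cost 10 + 2 = 12 ≤ 15, return 17 + 15 = 32.
Pollux + Lyra + Capella: cost 2 + 10 + 2 = 14 ≤ 15, return 4 + 17 + 15 = 36.
Best is Pollux, Lyra, and Capella with total return 36.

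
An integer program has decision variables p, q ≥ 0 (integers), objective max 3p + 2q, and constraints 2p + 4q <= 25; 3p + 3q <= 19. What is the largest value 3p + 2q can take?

The continuous relaxation peaks at (6.33, 0) with value 19.00; rounding to a feasible lattice point costs some objective.
(p,q)=(6,0): 2·6+4·0=12≤25, 3·6+3·0=18≤19, objective 18.
(p,q)=(5,1): 2·5+4·1=14≤25, 3·5+3·1=18≤19, objective 17.
(p,q)=(5,0): 2·5+4·0=10≤25, 3·5+3·0=15≤19, objective 15.
The best lattice point is (6,0), giving 18.

18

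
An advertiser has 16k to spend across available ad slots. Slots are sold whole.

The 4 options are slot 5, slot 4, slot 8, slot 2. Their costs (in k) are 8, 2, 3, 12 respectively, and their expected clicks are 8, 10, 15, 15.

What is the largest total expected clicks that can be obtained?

33

Take slot 5, slot 4, and slot 8: cost 8 + 2 + 3 = 13 ≤ 16, expected clicks 8 + 10 + 15 = 33.
No other feasible combination does better.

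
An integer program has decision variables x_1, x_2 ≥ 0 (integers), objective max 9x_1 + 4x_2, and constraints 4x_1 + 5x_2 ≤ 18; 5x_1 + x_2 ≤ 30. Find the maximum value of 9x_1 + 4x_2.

Relaxing integrality, the LP optimum is 40.50 at (x_1,x_2) = (4.5, 0), which is not an integer point.
(x_1,x_2)=(4,0): 4·4+5·0=16≤18, 5·4+1·0=20≤30, objective 36.
(x_1,x_2)=(3,1): 4·3+5·1=17≤18, 5·3+1·1=16≤30, objective 31.
(x_1,x_2)=(3,0): 4·3+5·0=12≤18, 5·3+1·0=15≤30, objective 27.
Maximum is 36 at (x_1,x_2)=(4,0).

36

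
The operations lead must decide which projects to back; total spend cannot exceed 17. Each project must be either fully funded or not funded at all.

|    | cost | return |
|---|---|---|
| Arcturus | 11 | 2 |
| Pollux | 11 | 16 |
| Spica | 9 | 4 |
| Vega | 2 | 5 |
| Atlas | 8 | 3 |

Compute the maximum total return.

21

Allowing fractional choices, the relaxed optimum would be about 22.8, but projects are indivisible.
Pollux: cost 11 ≤ 17, return 16.
Pollux + Vega: cost 11 + 2 = 13 ≤ 17, return 16 + 5 = 21.
Best is Pollux and Vega with total return 21.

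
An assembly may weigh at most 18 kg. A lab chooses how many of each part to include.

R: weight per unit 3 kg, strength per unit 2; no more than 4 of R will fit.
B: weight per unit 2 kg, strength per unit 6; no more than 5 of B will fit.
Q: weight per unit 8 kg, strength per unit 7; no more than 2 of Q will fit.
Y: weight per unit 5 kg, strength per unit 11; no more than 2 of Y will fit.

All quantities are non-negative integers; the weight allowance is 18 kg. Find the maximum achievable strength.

Take 4×B and 2×Y: weight 18 ≤ 18, strength 4·6 + 2·11 = 46.
No other integer combination yields more.

46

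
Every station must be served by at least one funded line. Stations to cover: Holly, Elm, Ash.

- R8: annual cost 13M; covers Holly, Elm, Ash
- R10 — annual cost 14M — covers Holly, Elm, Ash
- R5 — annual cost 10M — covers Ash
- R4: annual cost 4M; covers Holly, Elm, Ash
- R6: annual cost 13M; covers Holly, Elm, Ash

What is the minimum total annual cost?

R4 alone covers Holly, Elm, Ash — every station.
Total annual cost: 4.
No cover costs less than 4.

4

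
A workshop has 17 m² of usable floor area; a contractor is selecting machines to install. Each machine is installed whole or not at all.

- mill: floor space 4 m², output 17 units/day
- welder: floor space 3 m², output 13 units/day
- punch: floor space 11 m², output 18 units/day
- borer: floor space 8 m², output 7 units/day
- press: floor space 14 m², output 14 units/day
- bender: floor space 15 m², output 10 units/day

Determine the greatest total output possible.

37

mill + punch: floor space 4 + 11 = 15 ≤ 17, output 17 + 18 = 35.
mill + welder + borer: floor space 4 + 3 + 8 = 15 ≤ 17, output 17 + 13 + 7 = 37.
welder + punch: floor space 3 + 11 = 14 ≤ 17, output 13 + 18 = 31.
Best is mill, welder, and borer with total output 37.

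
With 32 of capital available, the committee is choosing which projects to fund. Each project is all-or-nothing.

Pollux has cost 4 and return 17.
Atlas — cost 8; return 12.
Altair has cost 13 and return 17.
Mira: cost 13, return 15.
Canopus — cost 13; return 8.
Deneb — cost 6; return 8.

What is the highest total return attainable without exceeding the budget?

54

Allowing fractional choices, the relaxed optimum would be about 55.2, but projects are indivisible.
Pollux + Altair + Mira: cost 4 + 13 + 13 = 30 ≤ 32, return 17 + 17 + 15 = 49.
Pollux + Atlas + Altair + Deneb: cost 4 + 8 + 13 + 6 = 31 ≤ 32, return 17 + 12 + 17 + 8 = 54.
Pollux + Atlas + Mira + Deneb: cost 4 + 8 + 13 + 6 = 31 ≤ 32, return 17 + 12 + 15 + 8 = 52.
Best is Pollux, Atlas, Altair, and Deneb with total return 54.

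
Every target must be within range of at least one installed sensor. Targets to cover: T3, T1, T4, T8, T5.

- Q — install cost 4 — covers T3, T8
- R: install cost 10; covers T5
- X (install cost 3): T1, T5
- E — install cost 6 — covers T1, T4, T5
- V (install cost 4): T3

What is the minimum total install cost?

10

Choose Q and E: together they cover T3, T1, T4, T8, T5 — every target.
Total install cost: 4 + 6 = 10.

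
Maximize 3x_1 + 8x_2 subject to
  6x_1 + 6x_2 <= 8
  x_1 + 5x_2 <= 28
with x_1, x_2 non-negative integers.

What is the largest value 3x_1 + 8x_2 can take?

(x_1,x_2)=(0,1): 6·0+6·1=6≤8, 1·0+5·1=5≤28, objective 8.
(x_1,x_2)=(1,0): 6·1+6·0=6≤8, 1·1+5·0=1≤28, objective 3.
(x_1,x_2)=(0,0): 6·0+6·0=0≤8, 1·0+5·0=0≤28, objective 0.
No feasible integer point exceeds 8.

8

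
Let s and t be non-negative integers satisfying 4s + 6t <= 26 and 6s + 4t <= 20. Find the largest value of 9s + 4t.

27

(s,t)=(3,0): 4·3+6·0=12≤26, 6·3+4·0=18≤20, objective 27.
(s,t)=(2,1): 4·2+6·1=14≤26, 6·2+4·1=16≤20, objective 22.
(s,t)=(2,0): 4·2+6·0=8≤26, 6·2+4·0=12≤20, objective 18.
No feasible integer point exceeds 27.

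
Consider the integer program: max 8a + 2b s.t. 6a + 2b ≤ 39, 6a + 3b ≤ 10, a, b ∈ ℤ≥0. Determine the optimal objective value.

Relaxing integrality, the LP optimum is 13.33 at (a,b) = (1.67, 0), which is not an integer point.
(a,b)=(1,1): 6·1+2·1=8≤39, 6·1+3·1=9≤10, objective 10.
(a,b)=(1,0): 6·1+2·0=6≤39, 6·1+3·0=6≤10, objective 8.
(a,b)=(0,2): 6·0+2·2=4≤39, 6·0+3·2=6≤10, objective 4.
(a,b)=(0,1): 6·0+2·1=2≤39, 6·0+3·1=3≤10, objective 2.
No feasible integer point exceeds 10.

10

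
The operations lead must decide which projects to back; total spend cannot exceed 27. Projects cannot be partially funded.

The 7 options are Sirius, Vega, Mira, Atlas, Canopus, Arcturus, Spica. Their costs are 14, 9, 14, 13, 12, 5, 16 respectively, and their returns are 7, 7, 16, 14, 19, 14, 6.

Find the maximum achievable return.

40

Allowing fractional choices, the relaxed optimum would be about 44.4, but projects are indivisible.
Vega + Canopus + Arcturus: cost 9 + 12 + 5 = 26 ≤ 27, return 7 + 19 + 14 = 40.
Mira + Canopus: cost 14 + 12 = 26 ≤ 27, return 16 + 19 = 35.
Vega + Atlas + Arcturus: cost 9 + 13 + 5 = 27 ≤ 27, return 7 + 14 + 14 = 35.
Best is Vega, Canopus, and Arcturus with total return 40.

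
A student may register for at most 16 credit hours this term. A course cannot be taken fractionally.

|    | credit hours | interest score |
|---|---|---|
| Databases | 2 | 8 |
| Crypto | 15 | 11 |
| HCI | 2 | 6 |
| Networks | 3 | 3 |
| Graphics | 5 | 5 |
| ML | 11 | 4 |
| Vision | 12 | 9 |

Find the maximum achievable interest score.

Databases + HCI + Vision: credit hours 2 + 2 + 12 = 16 ≤ 16, interest score 8 + 6 + 9 = 23.
Databases + HCI + Networks + Graphics: credit hours 2 + 2 + 3 + 5 = 12 ≤ 16, interest score 8 + 6 + 3 + 5 = 22.
Databases + HCI + Graphics: credit hours 2 + 2 + 5 = 9 ≤ 16, interest score 8 + 6 + 5 = 19.
Best is Databases, HCI, and Vision with total interest score 23.

23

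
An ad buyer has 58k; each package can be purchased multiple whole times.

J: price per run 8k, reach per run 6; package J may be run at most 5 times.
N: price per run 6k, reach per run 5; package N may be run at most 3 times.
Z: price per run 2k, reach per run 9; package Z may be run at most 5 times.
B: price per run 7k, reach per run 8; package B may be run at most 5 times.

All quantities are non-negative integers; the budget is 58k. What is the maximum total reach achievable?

Z has the best ratio (9/2); taking only Z gives at most 5×9 = 45 (stopped by the supply cap of 5).
Mixing does better — 2×N, 5×Z, and 5×B: price 57 ≤ 58, reach 2·5 + 5·9 + 5·8 = 95.

95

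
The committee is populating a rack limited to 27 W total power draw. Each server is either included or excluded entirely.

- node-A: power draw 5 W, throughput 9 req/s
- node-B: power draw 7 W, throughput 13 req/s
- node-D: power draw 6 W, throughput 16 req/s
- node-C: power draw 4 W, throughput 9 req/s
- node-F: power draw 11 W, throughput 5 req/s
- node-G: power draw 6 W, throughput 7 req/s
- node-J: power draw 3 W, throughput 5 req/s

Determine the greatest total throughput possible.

node-A + node-B + node-D + node-C + node-J: power draw 5 + 7 + 6 + 4 + 3 = 25 ≤ 27, throughput 9 + 13 + 16 + 9 + 5 = 52.
node-B + node-D + node-C + node-G + node-J: power draw 7 + 6 + 4 + 6 + 3 = 26 ≤ 27, throughput 13 + 16 + 9 + 7 + 5 = 50.
Best is node-A, node-B, node-D, node-C, and node-J with total throughput 52.

52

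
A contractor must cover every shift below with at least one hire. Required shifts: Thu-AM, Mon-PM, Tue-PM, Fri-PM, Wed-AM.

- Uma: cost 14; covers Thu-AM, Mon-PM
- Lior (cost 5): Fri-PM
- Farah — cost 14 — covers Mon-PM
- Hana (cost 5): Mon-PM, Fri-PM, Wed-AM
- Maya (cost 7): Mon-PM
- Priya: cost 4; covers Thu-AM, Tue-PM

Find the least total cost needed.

9

Choose Hana and Priya: together they cover Thu-AM, Mon-PM, Tue-PM, Fri-PM, Wed-AM — every shift.
Total cost: 5 + 4 = 9.
No cover costs less than 9.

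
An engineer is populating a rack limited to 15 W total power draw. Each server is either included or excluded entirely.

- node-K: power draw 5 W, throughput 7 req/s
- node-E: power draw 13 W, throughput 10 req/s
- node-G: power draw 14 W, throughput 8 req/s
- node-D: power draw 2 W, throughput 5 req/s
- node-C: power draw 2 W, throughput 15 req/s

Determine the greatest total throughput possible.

Allowing fractional choices, the relaxed optimum would be about 31.6, but servers are indivisible.
node-E + node-C: power draw 13 + 2 = 15 ≤ 15, throughput 10 + 15 = 25.
node-K + node-C: power draw 5 + 2 = 7 ≤ 15, throughput 7 + 15 = 22.
node-K + node-D + node-C: power draw 5 + 2 + 2 = 9 ≤ 15, throughput 7 + 5 + 15 = 27.
Best is node-K, node-D, and node-C with total throughput 27.

27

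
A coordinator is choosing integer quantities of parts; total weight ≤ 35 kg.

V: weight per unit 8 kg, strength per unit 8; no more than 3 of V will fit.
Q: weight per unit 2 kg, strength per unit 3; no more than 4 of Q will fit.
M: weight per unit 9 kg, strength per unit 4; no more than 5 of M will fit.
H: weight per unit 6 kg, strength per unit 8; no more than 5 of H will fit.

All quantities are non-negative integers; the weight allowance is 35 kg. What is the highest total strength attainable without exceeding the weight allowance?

Q has the best ratio (3/2); taking only Q gives at most 4×3 = 12 (stopped by the supply cap of 4).
Mixing does better — 2×Q and 5×H: weight 34 ≤ 35, strength 2·3 + 5·8 = 46.

46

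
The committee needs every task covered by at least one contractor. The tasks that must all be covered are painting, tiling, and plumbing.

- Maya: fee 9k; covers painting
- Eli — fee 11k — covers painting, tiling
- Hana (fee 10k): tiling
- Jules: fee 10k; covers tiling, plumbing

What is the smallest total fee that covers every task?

19

Choose Maya and Jules: together they cover painting, tiling, plumbing — every task.
Total fee: 9 + 10 = 19.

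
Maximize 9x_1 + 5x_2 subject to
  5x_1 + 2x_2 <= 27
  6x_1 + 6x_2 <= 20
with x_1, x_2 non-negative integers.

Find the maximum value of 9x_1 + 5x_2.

The continuous relaxation peaks at (3.33, 0) with value 30.00; rounding to a feasible lattice point costs some objective.
(x_1,x_2)=(3,0) is feasible, giving 27.
(x_1,x_2)=(2,1) is feasible, giving 23.
Maximum is 27 at (x_1,x_2)=(3,0).

27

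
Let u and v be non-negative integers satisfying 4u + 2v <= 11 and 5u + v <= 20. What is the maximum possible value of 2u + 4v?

20

Relaxing integrality, the LP optimum is 22.00 at (u,v) = (0, 5.5), which is not an integer point.
(u,v)=(0,5): 4·0+2·5=10≤11, 5·0+1·5=5≤20, objective 20.
(u,v)=(0,4): 4·0+2·4=8≤11, 5·0+1·4=4≤20, objective 16.
No feasible integer point exceeds 20.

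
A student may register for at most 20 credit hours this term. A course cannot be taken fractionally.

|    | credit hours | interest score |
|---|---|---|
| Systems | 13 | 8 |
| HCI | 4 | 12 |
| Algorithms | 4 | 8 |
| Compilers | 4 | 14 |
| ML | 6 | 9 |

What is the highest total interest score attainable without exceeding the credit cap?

Allowing fractional choices, the relaxed optimum would be about 44.2, but courses are indivisible.
HCI + Algorithms + Compilers + ML: credit hours 4 + 4 + 4 + 6 = 18 ≤ 20, interest score 12 + 8 + 14 + 9 = 43.
HCI + Compilers + ML: credit hours 4 + 4 + 6 = 14 ≤ 20, interest score 12 + 14 + 9 = 35.
Best is HCI, Algorithms, Compilers, and ML with total interest score 43.

43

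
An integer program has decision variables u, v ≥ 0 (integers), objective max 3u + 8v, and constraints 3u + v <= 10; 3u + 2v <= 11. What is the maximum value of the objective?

40

The continuous relaxation peaks at (0, 5.5) with value 44.00; rounding to a feasible lattice point costs some objective.
(u,v)=(0,5) is feasible, giving 40.
(u,v)=(1,4) is feasible, giving 35.
(u,v)=(0,4) is feasible, giving 32.
Maximum is 40 at (u,v)=(0,5).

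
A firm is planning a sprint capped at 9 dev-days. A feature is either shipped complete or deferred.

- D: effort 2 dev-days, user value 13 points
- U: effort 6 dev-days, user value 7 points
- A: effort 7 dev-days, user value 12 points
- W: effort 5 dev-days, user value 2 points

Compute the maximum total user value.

D + U: effort 2 + 6 = 8 ≤ 9, user value 13 + 7 = 20.
D + A: effort 2 + 7 = 9 ≤ 9, user value 13 + 12 = 25.
Best is D and A with total user value 25.

25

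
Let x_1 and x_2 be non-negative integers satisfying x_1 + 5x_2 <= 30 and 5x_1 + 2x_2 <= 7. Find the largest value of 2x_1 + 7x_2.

The continuous relaxation peaks at (0, 3.5) with value 24.50; rounding to a feasible lattice point costs some objective.
(x_1,x_2)=(0,3): 1·0+5·3=15≤30, 5·0+2·3=6≤7, objective 21.
(x_1,x_2)=(0,2): 1·0+5·2=10≤30, 5·0+2·2=4≤7, objective 14.
The best lattice point is (0,3), giving 21.

21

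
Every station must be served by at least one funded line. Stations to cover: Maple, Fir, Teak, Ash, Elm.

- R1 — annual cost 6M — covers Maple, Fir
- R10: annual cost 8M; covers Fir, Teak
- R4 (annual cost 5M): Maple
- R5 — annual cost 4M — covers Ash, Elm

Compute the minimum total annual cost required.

The greedy cost-per-new-station heuristic would pick R5, R1, and R10 for 18, but a cheaper cover exists.
Choose R10, R4, and R5: together they cover Maple, Fir, Teak, Ash, Elm — every station.
Total annual cost: 8 + 5 + 4 = 17.
No cover costs less than 17.

17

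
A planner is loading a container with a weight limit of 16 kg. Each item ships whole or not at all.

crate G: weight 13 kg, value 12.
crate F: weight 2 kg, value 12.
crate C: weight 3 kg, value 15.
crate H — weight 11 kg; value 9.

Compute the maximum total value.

Allowing fractional choices, the relaxed optimum would be about 37.2, but items are indivisible.
crate F + crate C: weight 2 + 3 = 5 ≤ 16, value 12 + 15 = 27.
crate F + crate C + crate H: weight 2 + 3 + 11 = 16 ≤ 16, value 12 + 15 + 9 = 36.
crate G + crate C: weight 13 + 3 = 16 ≤ 16, value 12 + 15 = 27.
Best is crate F, crate C, and crate H with total value 36.

36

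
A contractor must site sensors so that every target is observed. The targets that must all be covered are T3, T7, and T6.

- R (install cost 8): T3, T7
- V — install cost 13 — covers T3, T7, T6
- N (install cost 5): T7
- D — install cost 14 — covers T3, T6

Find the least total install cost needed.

13

V alone covers T3, T7, T6 — every target.
Total install cost: 13.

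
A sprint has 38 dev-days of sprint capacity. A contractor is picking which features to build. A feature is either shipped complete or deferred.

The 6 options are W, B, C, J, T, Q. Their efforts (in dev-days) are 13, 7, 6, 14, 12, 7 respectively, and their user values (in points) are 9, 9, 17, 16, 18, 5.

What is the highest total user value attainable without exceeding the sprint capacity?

Allowing fractional choices, the relaxed optimum would be about 58.9, but features are indivisible.
B + C + T + Q: effort 7 + 6 + 12 + 7 = 32 ≤ 38, user value 9 + 17 + 18 + 5 = 49.
W + B + C + T: effort 13 + 7 + 6 + 12 = 38 ≤ 38, user value 9 + 9 + 17 + 18 = 53.
C + J + T: effort 6 + 14 + 12 = 32 ≤ 38, user value 17 + 16 + 18 = 51.
Best is W, B, C, and T with total user value 53.

53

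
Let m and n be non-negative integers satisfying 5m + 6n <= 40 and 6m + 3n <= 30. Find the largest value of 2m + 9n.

54

(m,n)=(0,6) is feasible, giving 54.
(m,n)=(1,5) is feasible, giving 47.
No feasible integer point exceeds 54.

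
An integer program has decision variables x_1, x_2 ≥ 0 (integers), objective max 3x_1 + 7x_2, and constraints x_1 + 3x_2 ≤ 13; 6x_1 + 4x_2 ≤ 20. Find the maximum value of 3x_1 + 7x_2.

The continuous relaxation peaks at (0.571, 4.14) with value 30.71; rounding to a feasible lattice point costs some objective.
(x_1,x_2)=(0,4): 1·0+3·4=12≤13, 6·0+4·4=16≤20, objective 28.
(x_1,x_2)=(1,3): 1·1+3·3=10≤13, 6·1+4·3=18≤20, objective 24.
(x_1,x_2)=(0,3): 1·0+3·3=9≤13, 6·0+4·3=12≤20, objective 21.
Maximum is 28 at (x_1,x_2)=(0,4).

28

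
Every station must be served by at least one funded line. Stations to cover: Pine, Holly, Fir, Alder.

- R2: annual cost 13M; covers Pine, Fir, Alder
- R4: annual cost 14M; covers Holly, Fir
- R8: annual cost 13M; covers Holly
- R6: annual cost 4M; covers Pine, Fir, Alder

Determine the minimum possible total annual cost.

17

Choose R8 and R6: together they cover Pine, Holly, Fir, Alder — every station.
Total annual cost: 13 + 4 = 17.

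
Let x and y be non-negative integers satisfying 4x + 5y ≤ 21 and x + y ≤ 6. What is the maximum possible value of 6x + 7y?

31

Relaxing integrality, the LP optimum is 31.50 at (x,y) = (5.25, 0), which is not an integer point.
(x,y)=(4,1): 4·4+5·1=21≤21, 1·4+1·1=5≤6, objective 31.
(x,y)=(5,0): 4·5+5·0=20≤21, 1·5+1·0=5≤6, objective 30.
(x,y)=(3,1): 4·3+5·1=17≤21, 1·3+1·1=4≤6, objective 25.
The best lattice point is (4,1), giving 31.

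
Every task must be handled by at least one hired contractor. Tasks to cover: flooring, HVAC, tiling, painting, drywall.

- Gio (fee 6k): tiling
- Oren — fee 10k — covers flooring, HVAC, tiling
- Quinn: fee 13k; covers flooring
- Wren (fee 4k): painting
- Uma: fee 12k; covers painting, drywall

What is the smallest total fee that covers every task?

The greedy cost-per-new-task heuristic would pick Oren, Wren, and Uma for 26, but a cheaper cover exists.
Choose Oren and Uma: together they cover flooring, HVAC, tiling, painting, drywall — every task.
Total fee: 10 + 12 = 22.
No cover costs less than 22.

22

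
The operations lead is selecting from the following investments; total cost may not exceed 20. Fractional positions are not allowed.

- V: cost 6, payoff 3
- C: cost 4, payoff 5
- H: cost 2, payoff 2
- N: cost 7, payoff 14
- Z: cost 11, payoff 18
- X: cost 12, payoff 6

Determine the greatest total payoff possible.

34

This is a 0-1 knapsack instance.
H + N + Z: cost 2 + 7 + 11 = 20 ≤ 20, payoff 2 + 14 + 18 = 34.
N + Z: cost 7 + 11 = 18 ≤ 20, payoff 14 + 18 = 32.
Best is H, N, and Z with total payoff 34.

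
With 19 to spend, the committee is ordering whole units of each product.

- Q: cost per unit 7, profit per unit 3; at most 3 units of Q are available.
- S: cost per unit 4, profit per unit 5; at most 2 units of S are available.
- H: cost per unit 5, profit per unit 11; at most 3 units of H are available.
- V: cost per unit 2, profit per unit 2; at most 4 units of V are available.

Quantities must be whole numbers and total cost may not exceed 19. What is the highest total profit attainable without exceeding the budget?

38

Take 1×S and 3×H: cost 19 ≤ 19, profit 1·5 + 3·11 = 38.
H has the best ratio (11/5) and is taken to its limit of 3; remaining capacity is filled optimally with the others.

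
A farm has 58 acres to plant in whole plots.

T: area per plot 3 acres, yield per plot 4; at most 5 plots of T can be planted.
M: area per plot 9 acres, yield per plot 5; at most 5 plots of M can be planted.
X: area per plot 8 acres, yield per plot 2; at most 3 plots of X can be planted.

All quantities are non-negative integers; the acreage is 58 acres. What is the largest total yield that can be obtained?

This is a bounded integer knapsack.
4×T and 5×M: area 57 ≤ 58, yield 4·4 + 5·5 = 41.
5×T and 4×M: area 51 ≤ 58, yield 5·4 + 4·5 = 40.
Best is 41.

41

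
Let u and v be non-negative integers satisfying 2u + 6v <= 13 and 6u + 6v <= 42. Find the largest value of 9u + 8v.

54

The continuous relaxation peaks at (6.5, 0) with value 58.50; rounding to a feasible lattice point costs some objective.
(u,v)=(6,0): 2·6+6·0=12≤13, 6·6+6·0=36≤42, objective 54.
(u,v)=(5,0): 2·5+6·0=10≤13, 6·5+6·0=30≤42, objective 45.
Maximum is 54 at (u,v)=(6,0).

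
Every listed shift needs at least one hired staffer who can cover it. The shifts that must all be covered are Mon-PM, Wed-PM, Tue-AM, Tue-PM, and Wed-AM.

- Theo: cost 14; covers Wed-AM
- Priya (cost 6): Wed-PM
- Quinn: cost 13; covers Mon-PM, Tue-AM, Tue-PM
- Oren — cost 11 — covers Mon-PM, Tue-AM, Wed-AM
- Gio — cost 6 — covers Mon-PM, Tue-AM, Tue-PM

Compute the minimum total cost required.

Choose Priya, Oren, and Gio: together they cover Mon-PM, Wed-PM, Tue-AM, Tue-PM, Wed-AM — every shift.
Total cost: 6 + 11 + 6 = 23.

23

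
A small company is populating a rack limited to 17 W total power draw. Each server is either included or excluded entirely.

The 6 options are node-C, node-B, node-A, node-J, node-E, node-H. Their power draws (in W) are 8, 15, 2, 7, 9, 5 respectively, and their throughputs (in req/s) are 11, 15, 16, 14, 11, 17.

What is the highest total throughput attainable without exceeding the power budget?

47

Take node-A, node-J, and node-H: power draw 2 + 7 + 5 = 14 ≤ 17, throughput 16 + 14 + 17 = 47.
No other feasible combination does better.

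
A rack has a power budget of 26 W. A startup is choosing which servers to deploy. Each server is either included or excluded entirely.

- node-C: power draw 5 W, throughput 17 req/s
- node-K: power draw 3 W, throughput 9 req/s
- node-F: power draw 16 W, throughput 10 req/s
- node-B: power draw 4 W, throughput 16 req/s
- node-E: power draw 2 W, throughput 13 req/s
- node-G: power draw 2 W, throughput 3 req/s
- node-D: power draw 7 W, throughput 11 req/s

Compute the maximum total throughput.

Allowing fractional choices, the relaxed optimum would be about 70.9, but servers are indivisible.
node-C + node-K + node-B + node-E + node-D: power draw 5 + 3 + 4 + 2 + 7 = 21 ≤ 26, throughput 17 + 9 + 16 + 13 + 11 = 66.
node-C + node-K + node-B + node-E + node-G + node-D: power draw 5 + 3 + 4 + 2 + 2 + 7 = 23 ≤ 26, throughput 17 + 9 + 16 + 13 + 3 + 11 = 69.
Best is node-C, node-K, node-B, node-E, node-G, and node-D with total throughput 69.

69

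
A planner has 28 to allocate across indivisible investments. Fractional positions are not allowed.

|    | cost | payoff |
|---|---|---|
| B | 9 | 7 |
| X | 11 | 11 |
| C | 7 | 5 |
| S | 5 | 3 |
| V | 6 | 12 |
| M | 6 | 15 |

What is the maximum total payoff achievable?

B + C + V + M: cost 9 + 7 + 6 + 6 = 28 ≤ 28, payoff 7 + 5 + 12 + 15 = 39.
X + S + V + M: cost 11 + 5 + 6 + 6 = 28 ≤ 28, payoff 11 + 3 + 12 + 15 = 41.
Best is X, S, V, and M with total payoff 41.

41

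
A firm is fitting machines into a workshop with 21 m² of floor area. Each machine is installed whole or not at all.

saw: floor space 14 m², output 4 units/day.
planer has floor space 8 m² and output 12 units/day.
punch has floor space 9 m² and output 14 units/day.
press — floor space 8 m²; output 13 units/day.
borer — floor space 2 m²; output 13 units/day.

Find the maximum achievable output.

Allowing fractional choices, the relaxed optimum would be about 43.0, but machines are indivisible.
punch + press + borer: floor space 9 + 8 + 2 = 19 ≤ 21, output 14 + 13 + 13 = 40.
planer + punch + borer: floor space 8 + 9 + 2 = 19 ≤ 21, output 12 + 14 + 13 = 39.
Best is punch, press, and borer with total output 40.

40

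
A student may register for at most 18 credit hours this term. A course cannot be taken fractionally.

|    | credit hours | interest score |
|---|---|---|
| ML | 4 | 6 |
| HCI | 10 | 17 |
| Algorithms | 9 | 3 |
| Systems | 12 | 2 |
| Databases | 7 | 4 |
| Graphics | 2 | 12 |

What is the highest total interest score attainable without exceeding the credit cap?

This is a 0-1 knapsack instance.
Allowing fractional choices, the relaxed optimum would be about 36.1, but courses are indivisible.
ML + HCI + Graphics: credit hours 4 + 10 + 2 = 16 ≤ 18, interest score 6 + 17 + 12 = 35.
ML + HCI: credit hours 4 + 10 = 14 ≤ 18, interest score 6 + 17 = 23.
HCI + Graphics: credit hours 10 + 2 = 12 ≤ 18, interest score 17 + 12 = 29.
Best is ML, HCI, and Graphics with total interest score 35.

35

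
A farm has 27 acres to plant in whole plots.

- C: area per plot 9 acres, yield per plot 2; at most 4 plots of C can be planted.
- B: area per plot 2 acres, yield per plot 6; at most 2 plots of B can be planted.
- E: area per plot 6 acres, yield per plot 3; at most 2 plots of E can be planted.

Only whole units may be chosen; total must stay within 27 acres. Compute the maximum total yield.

B has the best ratio (6/2); taking only B gives at most 2×6 = 12 (stopped by the supply cap of 2).
Mixing does better — 1×C, 2×B, and 2×E: area 25 ≤ 27, yield 1·2 + 2·6 + 2·3 = 20.

20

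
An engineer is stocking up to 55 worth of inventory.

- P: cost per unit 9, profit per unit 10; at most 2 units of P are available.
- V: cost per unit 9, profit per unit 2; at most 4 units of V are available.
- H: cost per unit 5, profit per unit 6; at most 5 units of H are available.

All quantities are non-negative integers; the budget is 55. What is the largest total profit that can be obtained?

52

This is a bounded integer knapsack.
2×P and 5×H: cost 43 ≤ 55, profit 2·10 + 5·6 = 50.
2×P, 1×V, and 5×H: cost 52 ≤ 55, profit 2·10 + 1·2 + 5·6 = 52.
Best is 52.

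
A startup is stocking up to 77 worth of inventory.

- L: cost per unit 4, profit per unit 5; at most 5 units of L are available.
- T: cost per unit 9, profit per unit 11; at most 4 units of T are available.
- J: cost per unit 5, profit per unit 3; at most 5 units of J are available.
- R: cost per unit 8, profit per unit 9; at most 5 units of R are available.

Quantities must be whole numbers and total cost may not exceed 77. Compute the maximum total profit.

Take 4×L, 4×T, and 3×R: cost 76 ≤ 77, profit 4·5 + 4·11 + 3·9 = 91.
No other integer combination yields more.

91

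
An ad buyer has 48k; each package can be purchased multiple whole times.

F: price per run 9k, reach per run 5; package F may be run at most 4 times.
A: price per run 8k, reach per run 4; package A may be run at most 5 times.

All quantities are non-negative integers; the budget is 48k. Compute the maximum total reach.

3×F and 2×A: price 43 ≤ 48, reach 3·5 + 2·4 = 23.
4×F and 1×A: price 44 ≤ 48, reach 4·5 + 1·4 = 24.
Best is 24.

24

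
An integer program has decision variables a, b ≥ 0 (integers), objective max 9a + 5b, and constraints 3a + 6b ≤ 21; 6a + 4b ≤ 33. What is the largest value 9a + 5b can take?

The continuous relaxation peaks at (5.5, 0) with value 49.50; rounding to a feasible lattice point costs some objective.
(a,b)=(5,0): 3·5+6·0=15≤21, 6·5+4·0=30≤33, objective 45.
(a,b)=(4,1): 3·4+6·1=18≤21, 6·4+4·1=28≤33, objective 41.
(a,b)=(4,0): 3·4+6·0=12≤21, 6·4+4·0=24≤33, objective 36.
No feasible integer point exceeds 45.

45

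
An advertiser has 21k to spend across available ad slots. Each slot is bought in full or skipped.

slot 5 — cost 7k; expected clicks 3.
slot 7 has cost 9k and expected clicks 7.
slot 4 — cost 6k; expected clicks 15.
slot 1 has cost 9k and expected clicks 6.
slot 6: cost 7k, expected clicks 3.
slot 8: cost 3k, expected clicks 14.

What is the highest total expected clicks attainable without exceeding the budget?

This is a 0-1 knapsack instance.
Allowing fractional choices, the relaxed optimum would be about 38.0, but ad slots are indivisible.
slot 7 + slot 4 + slot 8: cost 9 + 6 + 3 = 18 ≤ 21, expected clicks 7 + 15 + 14 = 36.
slot 5 + slot 4 + slot 8: cost 7 + 6 + 3 = 16 ≤ 21, expected clicks 3 + 15 + 14 = 32.
slot 4 + slot 1 + slot 8: cost 6 + 9 + 3 = 18 ≤ 21, expected clicks 15 + 6 + 14 = 35.
Best is slot 7, slot 4, and slot 8 with total expected clicks 36.

36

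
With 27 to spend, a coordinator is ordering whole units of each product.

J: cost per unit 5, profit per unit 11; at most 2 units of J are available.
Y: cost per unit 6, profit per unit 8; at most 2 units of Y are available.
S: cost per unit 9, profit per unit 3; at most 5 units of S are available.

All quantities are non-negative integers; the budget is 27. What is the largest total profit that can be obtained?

38

Take 2×J and 2×Y: cost 22 ≤ 27, profit 2·11 + 2·8 = 38.
J has the best ratio (11/5) and is taken to its limit of 2; remaining capacity is filled optimally with the others.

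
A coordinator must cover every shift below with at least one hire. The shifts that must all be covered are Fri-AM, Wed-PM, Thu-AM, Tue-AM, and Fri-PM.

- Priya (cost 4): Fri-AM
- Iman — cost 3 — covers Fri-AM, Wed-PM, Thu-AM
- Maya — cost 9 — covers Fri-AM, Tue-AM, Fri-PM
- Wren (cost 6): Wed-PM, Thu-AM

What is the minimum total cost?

12

This is a weighted set-cover instance.
Choose Iman and Maya: together they cover Fri-AM, Wed-PM, Thu-AM, Tue-AM, Fri-PM — every shift.
Total cost: 3 + 9 = 12.
No cover costs less than 12.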